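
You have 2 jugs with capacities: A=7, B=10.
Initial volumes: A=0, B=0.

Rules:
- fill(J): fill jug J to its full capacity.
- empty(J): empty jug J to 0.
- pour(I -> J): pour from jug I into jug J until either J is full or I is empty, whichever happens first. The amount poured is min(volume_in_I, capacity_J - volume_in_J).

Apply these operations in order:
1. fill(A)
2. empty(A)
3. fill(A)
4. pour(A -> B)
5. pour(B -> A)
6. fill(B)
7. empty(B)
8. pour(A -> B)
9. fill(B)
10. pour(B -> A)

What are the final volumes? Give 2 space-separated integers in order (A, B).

Step 1: fill(A) -> (A=7 B=0)
Step 2: empty(A) -> (A=0 B=0)
Step 3: fill(A) -> (A=7 B=0)
Step 4: pour(A -> B) -> (A=0 B=7)
Step 5: pour(B -> A) -> (A=7 B=0)
Step 6: fill(B) -> (A=7 B=10)
Step 7: empty(B) -> (A=7 B=0)
Step 8: pour(A -> B) -> (A=0 B=7)
Step 9: fill(B) -> (A=0 B=10)
Step 10: pour(B -> A) -> (A=7 B=3)

Answer: 7 3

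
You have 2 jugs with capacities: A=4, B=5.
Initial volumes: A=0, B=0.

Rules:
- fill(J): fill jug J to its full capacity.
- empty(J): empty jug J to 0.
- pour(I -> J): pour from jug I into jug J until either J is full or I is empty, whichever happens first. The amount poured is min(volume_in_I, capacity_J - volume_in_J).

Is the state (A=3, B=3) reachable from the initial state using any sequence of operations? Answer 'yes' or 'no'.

Answer: no

Derivation:
BFS explored all 18 reachable states.
Reachable set includes: (0,0), (0,1), (0,2), (0,3), (0,4), (0,5), (1,0), (1,5), (2,0), (2,5), (3,0), (3,5) ...
Target (A=3, B=3) not in reachable set → no.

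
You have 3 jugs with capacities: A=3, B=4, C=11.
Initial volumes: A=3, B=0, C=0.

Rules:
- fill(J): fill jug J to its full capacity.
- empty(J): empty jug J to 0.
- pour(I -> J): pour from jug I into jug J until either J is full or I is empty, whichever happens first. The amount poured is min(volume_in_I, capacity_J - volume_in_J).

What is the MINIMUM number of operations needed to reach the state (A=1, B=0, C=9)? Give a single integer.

BFS from (A=3, B=0, C=0). One shortest path:
  1. fill(B) -> (A=3 B=4 C=0)
  2. pour(A -> C) -> (A=0 B=4 C=3)
  3. fill(A) -> (A=3 B=4 C=3)
  4. pour(A -> C) -> (A=0 B=4 C=6)
  5. pour(B -> A) -> (A=3 B=1 C=6)
  6. pour(A -> C) -> (A=0 B=1 C=9)
  7. pour(B -> A) -> (A=1 B=0 C=9)
Reached target in 7 moves.

Answer: 7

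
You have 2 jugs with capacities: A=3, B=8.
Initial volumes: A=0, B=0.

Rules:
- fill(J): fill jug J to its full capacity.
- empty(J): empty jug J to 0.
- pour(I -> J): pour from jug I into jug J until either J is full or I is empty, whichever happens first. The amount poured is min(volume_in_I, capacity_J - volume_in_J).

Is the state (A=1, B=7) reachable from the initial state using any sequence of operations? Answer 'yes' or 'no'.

Answer: no

Derivation:
BFS explored all 22 reachable states.
Reachable set includes: (0,0), (0,1), (0,2), (0,3), (0,4), (0,5), (0,6), (0,7), (0,8), (1,0), (1,8), (2,0) ...
Target (A=1, B=7) not in reachable set → no.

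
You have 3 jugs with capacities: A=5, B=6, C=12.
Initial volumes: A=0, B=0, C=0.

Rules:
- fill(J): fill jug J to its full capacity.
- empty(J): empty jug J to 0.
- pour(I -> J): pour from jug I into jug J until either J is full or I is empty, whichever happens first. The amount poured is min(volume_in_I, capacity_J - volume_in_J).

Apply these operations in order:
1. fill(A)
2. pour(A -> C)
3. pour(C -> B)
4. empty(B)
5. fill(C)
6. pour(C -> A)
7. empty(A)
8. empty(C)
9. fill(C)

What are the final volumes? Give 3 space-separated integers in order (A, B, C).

Answer: 0 0 12

Derivation:
Step 1: fill(A) -> (A=5 B=0 C=0)
Step 2: pour(A -> C) -> (A=0 B=0 C=5)
Step 3: pour(C -> B) -> (A=0 B=5 C=0)
Step 4: empty(B) -> (A=0 B=0 C=0)
Step 5: fill(C) -> (A=0 B=0 C=12)
Step 6: pour(C -> A) -> (A=5 B=0 C=7)
Step 7: empty(A) -> (A=0 B=0 C=7)
Step 8: empty(C) -> (A=0 B=0 C=0)
Step 9: fill(C) -> (A=0 B=0 C=12)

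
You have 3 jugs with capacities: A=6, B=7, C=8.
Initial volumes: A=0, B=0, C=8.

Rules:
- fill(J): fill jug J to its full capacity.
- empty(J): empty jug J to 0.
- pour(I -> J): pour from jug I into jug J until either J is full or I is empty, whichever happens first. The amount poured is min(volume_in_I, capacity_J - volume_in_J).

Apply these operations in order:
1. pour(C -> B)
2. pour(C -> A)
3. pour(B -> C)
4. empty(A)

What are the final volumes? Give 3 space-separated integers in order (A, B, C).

Answer: 0 0 7

Derivation:
Step 1: pour(C -> B) -> (A=0 B=7 C=1)
Step 2: pour(C -> A) -> (A=1 B=7 C=0)
Step 3: pour(B -> C) -> (A=1 B=0 C=7)
Step 4: empty(A) -> (A=0 B=0 C=7)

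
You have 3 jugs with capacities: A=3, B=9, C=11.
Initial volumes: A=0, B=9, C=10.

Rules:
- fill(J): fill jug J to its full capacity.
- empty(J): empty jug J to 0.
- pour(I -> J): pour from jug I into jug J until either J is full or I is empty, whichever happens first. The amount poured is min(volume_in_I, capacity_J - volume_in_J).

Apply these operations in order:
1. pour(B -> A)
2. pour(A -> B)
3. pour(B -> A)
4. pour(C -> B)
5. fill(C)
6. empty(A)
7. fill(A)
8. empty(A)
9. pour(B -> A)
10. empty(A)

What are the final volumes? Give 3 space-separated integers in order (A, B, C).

Step 1: pour(B -> A) -> (A=3 B=6 C=10)
Step 2: pour(A -> B) -> (A=0 B=9 C=10)
Step 3: pour(B -> A) -> (A=3 B=6 C=10)
Step 4: pour(C -> B) -> (A=3 B=9 C=7)
Step 5: fill(C) -> (A=3 B=9 C=11)
Step 6: empty(A) -> (A=0 B=9 C=11)
Step 7: fill(A) -> (A=3 B=9 C=11)
Step 8: empty(A) -> (A=0 B=9 C=11)
Step 9: pour(B -> A) -> (A=3 B=6 C=11)
Step 10: empty(A) -> (A=0 B=6 C=11)

Answer: 0 6 11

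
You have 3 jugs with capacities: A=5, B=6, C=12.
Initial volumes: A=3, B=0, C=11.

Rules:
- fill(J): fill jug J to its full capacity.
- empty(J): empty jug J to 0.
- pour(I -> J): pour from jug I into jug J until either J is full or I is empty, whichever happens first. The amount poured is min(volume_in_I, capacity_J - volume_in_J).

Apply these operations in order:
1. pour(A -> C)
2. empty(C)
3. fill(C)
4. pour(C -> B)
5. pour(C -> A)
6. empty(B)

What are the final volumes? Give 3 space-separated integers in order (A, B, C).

Answer: 5 0 3

Derivation:
Step 1: pour(A -> C) -> (A=2 B=0 C=12)
Step 2: empty(C) -> (A=2 B=0 C=0)
Step 3: fill(C) -> (A=2 B=0 C=12)
Step 4: pour(C -> B) -> (A=2 B=6 C=6)
Step 5: pour(C -> A) -> (A=5 B=6 C=3)
Step 6: empty(B) -> (A=5 B=0 C=3)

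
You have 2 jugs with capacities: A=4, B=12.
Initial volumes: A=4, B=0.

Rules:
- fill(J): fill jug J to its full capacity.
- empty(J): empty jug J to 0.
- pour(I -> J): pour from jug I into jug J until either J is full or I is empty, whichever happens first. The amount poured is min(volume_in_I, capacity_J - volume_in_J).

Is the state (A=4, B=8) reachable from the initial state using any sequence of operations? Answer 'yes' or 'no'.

Answer: yes

Derivation:
BFS from (A=4, B=0):
  1. empty(A) -> (A=0 B=0)
  2. fill(B) -> (A=0 B=12)
  3. pour(B -> A) -> (A=4 B=8)
Target reached → yes.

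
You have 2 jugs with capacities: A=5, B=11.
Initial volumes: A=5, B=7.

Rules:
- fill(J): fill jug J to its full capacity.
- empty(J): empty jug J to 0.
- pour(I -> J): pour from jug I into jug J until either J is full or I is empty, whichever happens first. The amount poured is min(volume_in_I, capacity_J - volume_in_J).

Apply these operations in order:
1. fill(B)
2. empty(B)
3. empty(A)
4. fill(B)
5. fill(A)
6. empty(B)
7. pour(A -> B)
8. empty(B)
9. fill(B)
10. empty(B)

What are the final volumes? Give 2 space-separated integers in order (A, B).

Answer: 0 0

Derivation:
Step 1: fill(B) -> (A=5 B=11)
Step 2: empty(B) -> (A=5 B=0)
Step 3: empty(A) -> (A=0 B=0)
Step 4: fill(B) -> (A=0 B=11)
Step 5: fill(A) -> (A=5 B=11)
Step 6: empty(B) -> (A=5 B=0)
Step 7: pour(A -> B) -> (A=0 B=5)
Step 8: empty(B) -> (A=0 B=0)
Step 9: fill(B) -> (A=0 B=11)
Step 10: empty(B) -> (A=0 B=0)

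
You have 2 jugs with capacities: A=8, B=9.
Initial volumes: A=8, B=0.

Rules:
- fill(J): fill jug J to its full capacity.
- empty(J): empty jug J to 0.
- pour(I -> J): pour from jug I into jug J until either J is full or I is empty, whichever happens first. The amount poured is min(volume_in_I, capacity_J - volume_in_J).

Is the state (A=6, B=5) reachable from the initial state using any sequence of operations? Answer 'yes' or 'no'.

Answer: no

Derivation:
BFS explored all 34 reachable states.
Reachable set includes: (0,0), (0,1), (0,2), (0,3), (0,4), (0,5), (0,6), (0,7), (0,8), (0,9), (1,0), (1,9) ...
Target (A=6, B=5) not in reachable set → no.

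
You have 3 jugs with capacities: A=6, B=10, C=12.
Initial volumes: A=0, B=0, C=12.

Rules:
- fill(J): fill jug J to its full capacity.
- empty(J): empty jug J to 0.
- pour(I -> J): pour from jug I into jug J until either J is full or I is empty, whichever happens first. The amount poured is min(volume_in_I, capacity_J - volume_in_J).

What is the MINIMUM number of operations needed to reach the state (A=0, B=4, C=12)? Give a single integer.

Answer: 3

Derivation:
BFS from (A=0, B=0, C=12). One shortest path:
  1. fill(B) -> (A=0 B=10 C=12)
  2. pour(B -> A) -> (A=6 B=4 C=12)
  3. empty(A) -> (A=0 B=4 C=12)
Reached target in 3 moves.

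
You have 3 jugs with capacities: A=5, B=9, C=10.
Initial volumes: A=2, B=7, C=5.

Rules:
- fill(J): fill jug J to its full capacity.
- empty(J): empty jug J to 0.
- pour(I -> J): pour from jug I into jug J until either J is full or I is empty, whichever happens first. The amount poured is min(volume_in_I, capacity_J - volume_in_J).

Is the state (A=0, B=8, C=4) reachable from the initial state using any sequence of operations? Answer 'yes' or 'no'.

Answer: yes

Derivation:
BFS from (A=2, B=7, C=5):
  1. fill(A) -> (A=5 B=7 C=5)
  2. empty(C) -> (A=5 B=7 C=0)
  3. pour(A -> B) -> (A=3 B=9 C=0)
  4. pour(B -> C) -> (A=3 B=0 C=9)
  5. pour(A -> B) -> (A=0 B=3 C=9)
  6. pour(C -> A) -> (A=5 B=3 C=4)
  7. pour(A -> B) -> (A=0 B=8 C=4)
Target reached → yes.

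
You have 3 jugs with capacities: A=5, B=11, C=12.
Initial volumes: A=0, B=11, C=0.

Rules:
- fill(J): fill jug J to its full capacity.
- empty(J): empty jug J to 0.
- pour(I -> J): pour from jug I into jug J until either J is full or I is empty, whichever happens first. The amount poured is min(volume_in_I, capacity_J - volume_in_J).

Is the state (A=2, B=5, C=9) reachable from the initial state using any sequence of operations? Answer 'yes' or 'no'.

Answer: no

Derivation:
BFS explored all 496 reachable states.
Reachable set includes: (0,0,0), (0,0,1), (0,0,2), (0,0,3), (0,0,4), (0,0,5), (0,0,6), (0,0,7), (0,0,8), (0,0,9), (0,0,10), (0,0,11) ...
Target (A=2, B=5, C=9) not in reachable set → no.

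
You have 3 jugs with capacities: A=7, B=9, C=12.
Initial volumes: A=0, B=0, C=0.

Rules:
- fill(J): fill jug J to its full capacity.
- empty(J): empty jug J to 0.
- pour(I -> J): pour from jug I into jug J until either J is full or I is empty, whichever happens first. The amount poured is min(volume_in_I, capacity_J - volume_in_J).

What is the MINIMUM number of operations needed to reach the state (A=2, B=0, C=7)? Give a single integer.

Answer: 4

Derivation:
BFS from (A=0, B=0, C=0). One shortest path:
  1. fill(B) -> (A=0 B=9 C=0)
  2. pour(B -> A) -> (A=7 B=2 C=0)
  3. pour(A -> C) -> (A=0 B=2 C=7)
  4. pour(B -> A) -> (A=2 B=0 C=7)
Reached target in 4 moves.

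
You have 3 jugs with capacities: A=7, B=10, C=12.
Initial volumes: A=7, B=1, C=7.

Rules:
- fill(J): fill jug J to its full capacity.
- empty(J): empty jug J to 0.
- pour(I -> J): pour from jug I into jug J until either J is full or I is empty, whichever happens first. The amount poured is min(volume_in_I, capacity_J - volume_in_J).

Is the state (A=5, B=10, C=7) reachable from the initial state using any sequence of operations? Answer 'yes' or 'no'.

BFS from (A=7, B=1, C=7):
  1. pour(A -> B) -> (A=0 B=8 C=7)
  2. fill(A) -> (A=7 B=8 C=7)
  3. pour(A -> B) -> (A=5 B=10 C=7)
Target reached → yes.

Answer: yes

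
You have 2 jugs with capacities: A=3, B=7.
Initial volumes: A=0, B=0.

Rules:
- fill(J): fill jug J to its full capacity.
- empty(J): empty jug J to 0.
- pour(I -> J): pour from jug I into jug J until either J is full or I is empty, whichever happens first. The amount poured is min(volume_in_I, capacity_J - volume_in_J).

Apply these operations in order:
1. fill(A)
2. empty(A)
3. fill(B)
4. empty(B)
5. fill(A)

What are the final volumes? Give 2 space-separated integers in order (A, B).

Step 1: fill(A) -> (A=3 B=0)
Step 2: empty(A) -> (A=0 B=0)
Step 3: fill(B) -> (A=0 B=7)
Step 4: empty(B) -> (A=0 B=0)
Step 5: fill(A) -> (A=3 B=0)

Answer: 3 0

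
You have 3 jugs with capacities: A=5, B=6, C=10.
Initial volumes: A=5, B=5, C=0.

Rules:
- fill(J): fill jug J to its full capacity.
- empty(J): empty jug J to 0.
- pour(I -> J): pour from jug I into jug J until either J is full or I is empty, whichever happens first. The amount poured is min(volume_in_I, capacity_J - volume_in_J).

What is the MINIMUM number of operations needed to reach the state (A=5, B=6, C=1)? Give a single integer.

BFS from (A=5, B=5, C=0). One shortest path:
  1. empty(A) -> (A=0 B=5 C=0)
  2. fill(B) -> (A=0 B=6 C=0)
  3. pour(B -> A) -> (A=5 B=1 C=0)
  4. pour(B -> C) -> (A=5 B=0 C=1)
  5. fill(B) -> (A=5 B=6 C=1)
Reached target in 5 moves.

Answer: 5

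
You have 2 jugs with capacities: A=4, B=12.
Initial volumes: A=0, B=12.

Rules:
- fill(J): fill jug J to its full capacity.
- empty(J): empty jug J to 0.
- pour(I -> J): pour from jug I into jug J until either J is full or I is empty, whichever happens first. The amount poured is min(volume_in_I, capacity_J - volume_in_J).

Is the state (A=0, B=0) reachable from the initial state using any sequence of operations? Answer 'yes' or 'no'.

Answer: yes

Derivation:
BFS from (A=0, B=12):
  1. empty(B) -> (A=0 B=0)
Target reached → yes.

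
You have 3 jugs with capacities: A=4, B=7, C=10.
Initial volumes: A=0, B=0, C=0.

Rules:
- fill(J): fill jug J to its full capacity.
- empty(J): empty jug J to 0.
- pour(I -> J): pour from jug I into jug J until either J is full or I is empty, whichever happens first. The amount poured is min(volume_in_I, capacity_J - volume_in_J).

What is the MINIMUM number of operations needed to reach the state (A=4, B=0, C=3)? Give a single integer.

BFS from (A=0, B=0, C=0). One shortest path:
  1. fill(B) -> (A=0 B=7 C=0)
  2. pour(B -> A) -> (A=4 B=3 C=0)
  3. pour(B -> C) -> (A=4 B=0 C=3)
Reached target in 3 moves.

Answer: 3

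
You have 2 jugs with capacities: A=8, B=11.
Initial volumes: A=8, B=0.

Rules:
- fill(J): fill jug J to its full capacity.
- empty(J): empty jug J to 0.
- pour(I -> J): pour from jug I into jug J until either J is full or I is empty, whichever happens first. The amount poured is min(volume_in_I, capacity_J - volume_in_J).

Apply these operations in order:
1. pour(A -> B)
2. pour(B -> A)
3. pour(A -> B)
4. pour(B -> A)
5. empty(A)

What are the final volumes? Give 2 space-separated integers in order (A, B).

Answer: 0 0

Derivation:
Step 1: pour(A -> B) -> (A=0 B=8)
Step 2: pour(B -> A) -> (A=8 B=0)
Step 3: pour(A -> B) -> (A=0 B=8)
Step 4: pour(B -> A) -> (A=8 B=0)
Step 5: empty(A) -> (A=0 B=0)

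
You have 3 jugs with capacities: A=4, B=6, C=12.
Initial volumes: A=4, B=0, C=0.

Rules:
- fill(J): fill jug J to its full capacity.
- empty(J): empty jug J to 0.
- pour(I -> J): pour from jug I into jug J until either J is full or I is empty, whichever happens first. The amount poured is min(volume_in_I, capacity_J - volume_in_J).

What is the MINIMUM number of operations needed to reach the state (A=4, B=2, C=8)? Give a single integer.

BFS from (A=4, B=0, C=0). One shortest path:
  1. fill(B) -> (A=4 B=6 C=0)
  2. pour(A -> C) -> (A=0 B=6 C=4)
  3. fill(A) -> (A=4 B=6 C=4)
  4. pour(A -> C) -> (A=0 B=6 C=8)
  5. pour(B -> A) -> (A=4 B=2 C=8)
Reached target in 5 moves.

Answer: 5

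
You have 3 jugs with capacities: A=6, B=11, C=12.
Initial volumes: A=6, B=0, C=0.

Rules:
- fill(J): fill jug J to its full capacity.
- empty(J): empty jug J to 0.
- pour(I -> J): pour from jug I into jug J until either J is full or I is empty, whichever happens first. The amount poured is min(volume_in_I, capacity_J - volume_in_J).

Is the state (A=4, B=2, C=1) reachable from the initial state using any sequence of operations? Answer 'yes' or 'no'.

Answer: no

Derivation:
BFS explored all 542 reachable states.
Reachable set includes: (0,0,0), (0,0,1), (0,0,2), (0,0,3), (0,0,4), (0,0,5), (0,0,6), (0,0,7), (0,0,8), (0,0,9), (0,0,10), (0,0,11) ...
Target (A=4, B=2, C=1) not in reachable set → no.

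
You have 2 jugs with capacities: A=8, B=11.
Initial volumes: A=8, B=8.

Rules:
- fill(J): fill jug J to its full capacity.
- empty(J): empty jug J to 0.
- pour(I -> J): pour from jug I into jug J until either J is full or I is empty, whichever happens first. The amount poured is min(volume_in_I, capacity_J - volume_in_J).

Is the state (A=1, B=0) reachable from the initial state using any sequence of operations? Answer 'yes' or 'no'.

Answer: yes

Derivation:
BFS from (A=8, B=8):
  1. empty(A) -> (A=0 B=8)
  2. fill(B) -> (A=0 B=11)
  3. pour(B -> A) -> (A=8 B=3)
  4. empty(A) -> (A=0 B=3)
  5. pour(B -> A) -> (A=3 B=0)
  6. fill(B) -> (A=3 B=11)
  7. pour(B -> A) -> (A=8 B=6)
  8. empty(A) -> (A=0 B=6)
  9. pour(B -> A) -> (A=6 B=0)
  10. fill(B) -> (A=6 B=11)
  11. pour(B -> A) -> (A=8 B=9)
  12. empty(A) -> (A=0 B=9)
  13. pour(B -> A) -> (A=8 B=1)
  14. empty(A) -> (A=0 B=1)
  15. pour(B -> A) -> (A=1 B=0)
Target reached → yes.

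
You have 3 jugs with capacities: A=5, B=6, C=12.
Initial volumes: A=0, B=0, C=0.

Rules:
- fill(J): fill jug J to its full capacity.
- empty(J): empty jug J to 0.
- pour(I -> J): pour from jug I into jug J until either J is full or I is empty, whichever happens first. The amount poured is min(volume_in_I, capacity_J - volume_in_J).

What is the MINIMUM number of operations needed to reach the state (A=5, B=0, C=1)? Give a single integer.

BFS from (A=0, B=0, C=0). One shortest path:
  1. fill(B) -> (A=0 B=6 C=0)
  2. pour(B -> A) -> (A=5 B=1 C=0)
  3. pour(B -> C) -> (A=5 B=0 C=1)
Reached target in 3 moves.

Answer: 3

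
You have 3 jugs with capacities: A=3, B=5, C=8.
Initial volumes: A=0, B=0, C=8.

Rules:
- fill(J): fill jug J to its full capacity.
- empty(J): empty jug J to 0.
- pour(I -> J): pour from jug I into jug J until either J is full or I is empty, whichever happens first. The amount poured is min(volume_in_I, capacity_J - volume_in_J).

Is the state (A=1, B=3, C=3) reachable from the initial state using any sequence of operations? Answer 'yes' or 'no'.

BFS explored all 160 reachable states.
Reachable set includes: (0,0,0), (0,0,1), (0,0,2), (0,0,3), (0,0,4), (0,0,5), (0,0,6), (0,0,7), (0,0,8), (0,1,0), (0,1,1), (0,1,2) ...
Target (A=1, B=3, C=3) not in reachable set → no.

Answer: no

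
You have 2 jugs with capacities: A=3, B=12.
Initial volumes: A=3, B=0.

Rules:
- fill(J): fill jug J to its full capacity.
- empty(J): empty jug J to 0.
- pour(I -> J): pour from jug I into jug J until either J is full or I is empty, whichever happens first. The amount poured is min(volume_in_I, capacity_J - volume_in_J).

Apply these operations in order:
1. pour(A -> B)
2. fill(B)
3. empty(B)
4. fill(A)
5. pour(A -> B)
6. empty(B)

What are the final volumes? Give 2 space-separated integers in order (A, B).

Answer: 0 0

Derivation:
Step 1: pour(A -> B) -> (A=0 B=3)
Step 2: fill(B) -> (A=0 B=12)
Step 3: empty(B) -> (A=0 B=0)
Step 4: fill(A) -> (A=3 B=0)
Step 5: pour(A -> B) -> (A=0 B=3)
Step 6: empty(B) -> (A=0 B=0)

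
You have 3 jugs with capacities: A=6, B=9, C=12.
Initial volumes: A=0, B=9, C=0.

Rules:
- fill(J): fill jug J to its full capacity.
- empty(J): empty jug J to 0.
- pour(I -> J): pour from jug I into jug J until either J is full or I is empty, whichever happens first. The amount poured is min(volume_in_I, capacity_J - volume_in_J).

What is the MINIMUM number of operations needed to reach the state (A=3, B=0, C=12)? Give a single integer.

BFS from (A=0, B=9, C=0). One shortest path:
  1. fill(A) -> (A=6 B=9 C=0)
  2. pour(B -> C) -> (A=6 B=0 C=9)
  3. pour(A -> C) -> (A=3 B=0 C=12)
Reached target in 3 moves.

Answer: 3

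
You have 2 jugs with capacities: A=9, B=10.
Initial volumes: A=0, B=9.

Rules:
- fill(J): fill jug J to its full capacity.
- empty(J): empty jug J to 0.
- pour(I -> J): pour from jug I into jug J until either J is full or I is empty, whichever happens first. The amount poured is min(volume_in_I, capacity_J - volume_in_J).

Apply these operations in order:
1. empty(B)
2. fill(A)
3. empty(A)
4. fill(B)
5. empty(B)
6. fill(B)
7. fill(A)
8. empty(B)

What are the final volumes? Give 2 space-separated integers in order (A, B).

Step 1: empty(B) -> (A=0 B=0)
Step 2: fill(A) -> (A=9 B=0)
Step 3: empty(A) -> (A=0 B=0)
Step 4: fill(B) -> (A=0 B=10)
Step 5: empty(B) -> (A=0 B=0)
Step 6: fill(B) -> (A=0 B=10)
Step 7: fill(A) -> (A=9 B=10)
Step 8: empty(B) -> (A=9 B=0)

Answer: 9 0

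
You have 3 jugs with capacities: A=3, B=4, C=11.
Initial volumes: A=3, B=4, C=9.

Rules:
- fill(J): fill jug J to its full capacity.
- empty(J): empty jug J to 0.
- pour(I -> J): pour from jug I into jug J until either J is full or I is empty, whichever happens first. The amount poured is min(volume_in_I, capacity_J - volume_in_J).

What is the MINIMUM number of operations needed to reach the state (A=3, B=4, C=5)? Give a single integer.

BFS from (A=3, B=4, C=9). One shortest path:
  1. empty(B) -> (A=3 B=0 C=9)
  2. pour(C -> B) -> (A=3 B=4 C=5)
Reached target in 2 moves.

Answer: 2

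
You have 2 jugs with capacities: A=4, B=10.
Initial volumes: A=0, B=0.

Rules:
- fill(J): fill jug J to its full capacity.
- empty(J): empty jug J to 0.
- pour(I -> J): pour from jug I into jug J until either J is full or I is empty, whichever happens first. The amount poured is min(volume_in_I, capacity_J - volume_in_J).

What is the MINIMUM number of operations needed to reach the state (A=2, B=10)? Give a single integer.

Answer: 6

Derivation:
BFS from (A=0, B=0). One shortest path:
  1. fill(A) -> (A=4 B=0)
  2. pour(A -> B) -> (A=0 B=4)
  3. fill(A) -> (A=4 B=4)
  4. pour(A -> B) -> (A=0 B=8)
  5. fill(A) -> (A=4 B=8)
  6. pour(A -> B) -> (A=2 B=10)
Reached target in 6 moves.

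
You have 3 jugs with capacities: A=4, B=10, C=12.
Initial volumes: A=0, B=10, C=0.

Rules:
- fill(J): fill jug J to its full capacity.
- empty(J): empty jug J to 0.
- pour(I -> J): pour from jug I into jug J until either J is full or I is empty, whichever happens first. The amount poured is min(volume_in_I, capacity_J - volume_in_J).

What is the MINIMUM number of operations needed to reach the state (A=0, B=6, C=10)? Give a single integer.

BFS from (A=0, B=10, C=0). One shortest path:
  1. pour(B -> C) -> (A=0 B=0 C=10)
  2. fill(B) -> (A=0 B=10 C=10)
  3. pour(B -> A) -> (A=4 B=6 C=10)
  4. empty(A) -> (A=0 B=6 C=10)
Reached target in 4 moves.

Answer: 4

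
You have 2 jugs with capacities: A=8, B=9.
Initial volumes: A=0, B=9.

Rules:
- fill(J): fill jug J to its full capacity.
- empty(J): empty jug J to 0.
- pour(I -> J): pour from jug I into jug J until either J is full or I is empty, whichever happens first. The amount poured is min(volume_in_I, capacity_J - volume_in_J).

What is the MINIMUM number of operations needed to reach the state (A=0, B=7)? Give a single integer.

Answer: 7

Derivation:
BFS from (A=0, B=9). One shortest path:
  1. fill(A) -> (A=8 B=9)
  2. empty(B) -> (A=8 B=0)
  3. pour(A -> B) -> (A=0 B=8)
  4. fill(A) -> (A=8 B=8)
  5. pour(A -> B) -> (A=7 B=9)
  6. empty(B) -> (A=7 B=0)
  7. pour(A -> B) -> (A=0 B=7)
Reached target in 7 moves.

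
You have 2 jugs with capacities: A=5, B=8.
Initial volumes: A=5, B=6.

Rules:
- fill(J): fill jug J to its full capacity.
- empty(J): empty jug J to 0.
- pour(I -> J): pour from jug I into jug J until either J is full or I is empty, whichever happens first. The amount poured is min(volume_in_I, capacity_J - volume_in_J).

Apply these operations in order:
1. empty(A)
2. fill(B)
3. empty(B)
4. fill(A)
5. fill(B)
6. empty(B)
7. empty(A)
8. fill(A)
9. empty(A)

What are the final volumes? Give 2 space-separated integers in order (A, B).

Step 1: empty(A) -> (A=0 B=6)
Step 2: fill(B) -> (A=0 B=8)
Step 3: empty(B) -> (A=0 B=0)
Step 4: fill(A) -> (A=5 B=0)
Step 5: fill(B) -> (A=5 B=8)
Step 6: empty(B) -> (A=5 B=0)
Step 7: empty(A) -> (A=0 B=0)
Step 8: fill(A) -> (A=5 B=0)
Step 9: empty(A) -> (A=0 B=0)

Answer: 0 0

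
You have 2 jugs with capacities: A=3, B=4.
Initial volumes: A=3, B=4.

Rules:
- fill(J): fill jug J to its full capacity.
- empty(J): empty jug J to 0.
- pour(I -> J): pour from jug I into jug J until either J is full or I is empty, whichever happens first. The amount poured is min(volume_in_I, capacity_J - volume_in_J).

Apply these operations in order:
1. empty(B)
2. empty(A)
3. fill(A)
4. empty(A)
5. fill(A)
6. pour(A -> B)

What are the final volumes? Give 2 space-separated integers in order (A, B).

Step 1: empty(B) -> (A=3 B=0)
Step 2: empty(A) -> (A=0 B=0)
Step 3: fill(A) -> (A=3 B=0)
Step 4: empty(A) -> (A=0 B=0)
Step 5: fill(A) -> (A=3 B=0)
Step 6: pour(A -> B) -> (A=0 B=3)

Answer: 0 3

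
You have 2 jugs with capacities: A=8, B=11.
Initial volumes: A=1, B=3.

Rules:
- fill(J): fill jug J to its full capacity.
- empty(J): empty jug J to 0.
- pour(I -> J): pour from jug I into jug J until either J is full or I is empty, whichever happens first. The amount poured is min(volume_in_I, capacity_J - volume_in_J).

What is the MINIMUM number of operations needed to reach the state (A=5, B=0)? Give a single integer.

BFS from (A=1, B=3). One shortest path:
  1. fill(A) -> (A=8 B=3)
  2. empty(B) -> (A=8 B=0)
  3. pour(A -> B) -> (A=0 B=8)
  4. fill(A) -> (A=8 B=8)
  5. pour(A -> B) -> (A=5 B=11)
  6. empty(B) -> (A=5 B=0)
Reached target in 6 moves.

Answer: 6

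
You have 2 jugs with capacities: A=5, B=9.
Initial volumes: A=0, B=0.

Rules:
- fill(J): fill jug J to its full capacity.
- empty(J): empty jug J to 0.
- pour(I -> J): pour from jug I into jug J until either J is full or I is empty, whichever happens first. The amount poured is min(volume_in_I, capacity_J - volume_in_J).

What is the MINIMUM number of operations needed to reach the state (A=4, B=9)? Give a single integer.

Answer: 5

Derivation:
BFS from (A=0, B=0). One shortest path:
  1. fill(B) -> (A=0 B=9)
  2. pour(B -> A) -> (A=5 B=4)
  3. empty(A) -> (A=0 B=4)
  4. pour(B -> A) -> (A=4 B=0)
  5. fill(B) -> (A=4 B=9)
Reached target in 5 moves.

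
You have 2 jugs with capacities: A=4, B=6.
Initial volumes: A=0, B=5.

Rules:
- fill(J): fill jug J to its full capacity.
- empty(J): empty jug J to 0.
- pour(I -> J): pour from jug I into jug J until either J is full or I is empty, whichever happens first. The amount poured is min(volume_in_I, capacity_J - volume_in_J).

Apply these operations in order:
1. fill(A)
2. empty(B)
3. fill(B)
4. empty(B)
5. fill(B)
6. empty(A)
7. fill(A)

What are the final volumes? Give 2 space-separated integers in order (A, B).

Step 1: fill(A) -> (A=4 B=5)
Step 2: empty(B) -> (A=4 B=0)
Step 3: fill(B) -> (A=4 B=6)
Step 4: empty(B) -> (A=4 B=0)
Step 5: fill(B) -> (A=4 B=6)
Step 6: empty(A) -> (A=0 B=6)
Step 7: fill(A) -> (A=4 B=6)

Answer: 4 6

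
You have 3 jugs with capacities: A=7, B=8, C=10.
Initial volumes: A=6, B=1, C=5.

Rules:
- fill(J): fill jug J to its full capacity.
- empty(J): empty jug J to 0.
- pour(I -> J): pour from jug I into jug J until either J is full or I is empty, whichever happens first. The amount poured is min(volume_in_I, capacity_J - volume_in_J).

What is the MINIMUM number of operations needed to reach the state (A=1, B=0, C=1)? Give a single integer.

BFS from (A=6, B=1, C=5). One shortest path:
  1. pour(A -> C) -> (A=1 B=1 C=10)
  2. empty(C) -> (A=1 B=1 C=0)
  3. pour(B -> C) -> (A=1 B=0 C=1)
Reached target in 3 moves.

Answer: 3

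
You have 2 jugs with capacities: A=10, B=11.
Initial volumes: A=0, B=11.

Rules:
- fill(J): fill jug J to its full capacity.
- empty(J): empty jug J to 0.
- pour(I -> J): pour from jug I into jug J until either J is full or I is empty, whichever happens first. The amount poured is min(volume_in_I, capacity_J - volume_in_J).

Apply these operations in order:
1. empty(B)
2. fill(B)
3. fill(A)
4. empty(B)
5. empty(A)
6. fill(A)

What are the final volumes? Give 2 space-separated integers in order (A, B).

Step 1: empty(B) -> (A=0 B=0)
Step 2: fill(B) -> (A=0 B=11)
Step 3: fill(A) -> (A=10 B=11)
Step 4: empty(B) -> (A=10 B=0)
Step 5: empty(A) -> (A=0 B=0)
Step 6: fill(A) -> (A=10 B=0)

Answer: 10 0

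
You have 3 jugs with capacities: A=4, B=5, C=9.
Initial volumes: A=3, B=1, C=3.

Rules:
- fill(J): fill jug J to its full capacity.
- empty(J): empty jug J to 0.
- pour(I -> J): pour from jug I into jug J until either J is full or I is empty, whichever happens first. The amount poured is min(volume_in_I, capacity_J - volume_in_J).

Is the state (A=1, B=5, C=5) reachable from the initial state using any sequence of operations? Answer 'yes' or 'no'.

BFS from (A=3, B=1, C=3):
  1. pour(A -> C) -> (A=0 B=1 C=6)
  2. fill(A) -> (A=4 B=1 C=6)
  3. pour(A -> C) -> (A=1 B=1 C=9)
  4. pour(C -> B) -> (A=1 B=5 C=5)
Target reached → yes.

Answer: yes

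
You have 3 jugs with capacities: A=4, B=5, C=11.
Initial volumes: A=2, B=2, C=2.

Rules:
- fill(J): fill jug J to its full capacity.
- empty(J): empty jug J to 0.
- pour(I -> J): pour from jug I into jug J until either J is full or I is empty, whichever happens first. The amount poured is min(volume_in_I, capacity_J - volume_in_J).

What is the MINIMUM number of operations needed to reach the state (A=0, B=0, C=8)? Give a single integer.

Answer: 3

Derivation:
BFS from (A=2, B=2, C=2). One shortest path:
  1. fill(A) -> (A=4 B=2 C=2)
  2. pour(A -> C) -> (A=0 B=2 C=6)
  3. pour(B -> C) -> (A=0 B=0 C=8)
Reached target in 3 moves.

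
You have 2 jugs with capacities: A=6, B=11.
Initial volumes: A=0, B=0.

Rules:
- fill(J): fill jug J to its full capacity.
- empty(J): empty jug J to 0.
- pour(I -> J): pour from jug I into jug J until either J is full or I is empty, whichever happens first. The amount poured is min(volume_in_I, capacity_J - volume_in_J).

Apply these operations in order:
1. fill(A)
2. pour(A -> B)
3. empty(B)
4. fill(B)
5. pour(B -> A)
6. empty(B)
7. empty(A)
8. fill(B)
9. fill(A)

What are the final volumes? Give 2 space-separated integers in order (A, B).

Answer: 6 11

Derivation:
Step 1: fill(A) -> (A=6 B=0)
Step 2: pour(A -> B) -> (A=0 B=6)
Step 3: empty(B) -> (A=0 B=0)
Step 4: fill(B) -> (A=0 B=11)
Step 5: pour(B -> A) -> (A=6 B=5)
Step 6: empty(B) -> (A=6 B=0)
Step 7: empty(A) -> (A=0 B=0)
Step 8: fill(B) -> (A=0 B=11)
Step 9: fill(A) -> (A=6 B=11)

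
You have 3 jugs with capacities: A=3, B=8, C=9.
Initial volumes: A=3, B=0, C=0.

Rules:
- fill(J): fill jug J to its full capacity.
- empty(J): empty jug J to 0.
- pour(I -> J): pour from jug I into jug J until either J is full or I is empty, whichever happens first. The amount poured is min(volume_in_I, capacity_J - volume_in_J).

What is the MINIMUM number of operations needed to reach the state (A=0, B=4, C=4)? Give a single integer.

BFS from (A=3, B=0, C=0). One shortest path:
  1. fill(B) -> (A=3 B=8 C=0)
  2. pour(B -> C) -> (A=3 B=0 C=8)
  3. pour(A -> C) -> (A=2 B=0 C=9)
  4. pour(C -> B) -> (A=2 B=8 C=1)
  5. pour(B -> A) -> (A=3 B=7 C=1)
  6. empty(A) -> (A=0 B=7 C=1)
  7. pour(B -> A) -> (A=3 B=4 C=1)
  8. pour(A -> C) -> (A=0 B=4 C=4)
Reached target in 8 moves.

Answer: 8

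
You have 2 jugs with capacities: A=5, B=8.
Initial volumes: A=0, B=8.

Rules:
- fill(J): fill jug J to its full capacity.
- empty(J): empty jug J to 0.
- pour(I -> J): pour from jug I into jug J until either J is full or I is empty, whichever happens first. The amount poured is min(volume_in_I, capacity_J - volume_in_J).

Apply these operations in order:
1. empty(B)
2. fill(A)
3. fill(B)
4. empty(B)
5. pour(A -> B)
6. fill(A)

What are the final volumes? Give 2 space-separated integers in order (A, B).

Step 1: empty(B) -> (A=0 B=0)
Step 2: fill(A) -> (A=5 B=0)
Step 3: fill(B) -> (A=5 B=8)
Step 4: empty(B) -> (A=5 B=0)
Step 5: pour(A -> B) -> (A=0 B=5)
Step 6: fill(A) -> (A=5 B=5)

Answer: 5 5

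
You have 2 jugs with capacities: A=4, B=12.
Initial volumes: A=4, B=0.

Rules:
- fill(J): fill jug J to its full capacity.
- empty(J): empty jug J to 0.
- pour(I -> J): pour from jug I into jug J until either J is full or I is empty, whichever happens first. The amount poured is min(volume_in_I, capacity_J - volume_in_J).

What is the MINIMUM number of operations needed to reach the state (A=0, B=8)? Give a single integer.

Answer: 3

Derivation:
BFS from (A=4, B=0). One shortest path:
  1. pour(A -> B) -> (A=0 B=4)
  2. fill(A) -> (A=4 B=4)
  3. pour(A -> B) -> (A=0 B=8)
Reached target in 3 moves.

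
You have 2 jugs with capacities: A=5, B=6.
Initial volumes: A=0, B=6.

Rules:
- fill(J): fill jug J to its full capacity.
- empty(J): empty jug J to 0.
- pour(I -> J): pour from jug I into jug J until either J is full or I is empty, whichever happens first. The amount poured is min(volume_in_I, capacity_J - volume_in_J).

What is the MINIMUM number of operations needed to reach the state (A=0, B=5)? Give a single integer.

BFS from (A=0, B=6). One shortest path:
  1. fill(A) -> (A=5 B=6)
  2. empty(B) -> (A=5 B=0)
  3. pour(A -> B) -> (A=0 B=5)
Reached target in 3 moves.

Answer: 3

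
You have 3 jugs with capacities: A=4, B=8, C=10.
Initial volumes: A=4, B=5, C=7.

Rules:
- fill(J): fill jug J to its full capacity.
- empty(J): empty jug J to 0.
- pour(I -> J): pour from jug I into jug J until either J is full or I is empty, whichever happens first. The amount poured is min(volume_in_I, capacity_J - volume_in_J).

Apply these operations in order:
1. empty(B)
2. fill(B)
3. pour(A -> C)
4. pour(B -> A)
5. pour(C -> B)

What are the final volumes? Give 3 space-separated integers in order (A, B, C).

Step 1: empty(B) -> (A=4 B=0 C=7)
Step 2: fill(B) -> (A=4 B=8 C=7)
Step 3: pour(A -> C) -> (A=1 B=8 C=10)
Step 4: pour(B -> A) -> (A=4 B=5 C=10)
Step 5: pour(C -> B) -> (A=4 B=8 C=7)

Answer: 4 8 7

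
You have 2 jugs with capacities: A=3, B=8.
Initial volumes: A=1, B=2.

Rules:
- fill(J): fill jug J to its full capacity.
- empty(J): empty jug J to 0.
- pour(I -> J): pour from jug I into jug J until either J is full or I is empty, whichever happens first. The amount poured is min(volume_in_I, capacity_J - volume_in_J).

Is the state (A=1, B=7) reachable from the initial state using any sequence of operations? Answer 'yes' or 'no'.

Answer: no

Derivation:
BFS explored all 23 reachable states.
Reachable set includes: (0,0), (0,1), (0,2), (0,3), (0,4), (0,5), (0,6), (0,7), (0,8), (1,0), (1,2), (1,8) ...
Target (A=1, B=7) not in reachable set → no.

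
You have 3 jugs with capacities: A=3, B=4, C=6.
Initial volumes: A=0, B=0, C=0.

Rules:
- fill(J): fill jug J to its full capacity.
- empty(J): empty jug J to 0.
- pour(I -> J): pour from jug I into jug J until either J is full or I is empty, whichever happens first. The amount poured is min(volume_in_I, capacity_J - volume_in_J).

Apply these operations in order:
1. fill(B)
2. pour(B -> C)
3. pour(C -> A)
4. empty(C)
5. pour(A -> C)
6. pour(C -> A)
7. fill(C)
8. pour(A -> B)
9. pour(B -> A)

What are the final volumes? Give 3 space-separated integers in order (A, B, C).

Answer: 3 0 6

Derivation:
Step 1: fill(B) -> (A=0 B=4 C=0)
Step 2: pour(B -> C) -> (A=0 B=0 C=4)
Step 3: pour(C -> A) -> (A=3 B=0 C=1)
Step 4: empty(C) -> (A=3 B=0 C=0)
Step 5: pour(A -> C) -> (A=0 B=0 C=3)
Step 6: pour(C -> A) -> (A=3 B=0 C=0)
Step 7: fill(C) -> (A=3 B=0 C=6)
Step 8: pour(A -> B) -> (A=0 B=3 C=6)
Step 9: pour(B -> A) -> (A=3 B=0 C=6)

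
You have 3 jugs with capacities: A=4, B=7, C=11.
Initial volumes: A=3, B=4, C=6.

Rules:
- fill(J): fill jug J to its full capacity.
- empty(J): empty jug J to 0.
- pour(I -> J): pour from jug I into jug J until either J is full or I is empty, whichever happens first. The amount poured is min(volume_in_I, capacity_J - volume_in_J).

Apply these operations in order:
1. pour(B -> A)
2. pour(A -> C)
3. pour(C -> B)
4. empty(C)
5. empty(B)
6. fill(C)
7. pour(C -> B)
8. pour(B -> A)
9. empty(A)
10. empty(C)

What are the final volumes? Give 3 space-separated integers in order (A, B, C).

Step 1: pour(B -> A) -> (A=4 B=3 C=6)
Step 2: pour(A -> C) -> (A=0 B=3 C=10)
Step 3: pour(C -> B) -> (A=0 B=7 C=6)
Step 4: empty(C) -> (A=0 B=7 C=0)
Step 5: empty(B) -> (A=0 B=0 C=0)
Step 6: fill(C) -> (A=0 B=0 C=11)
Step 7: pour(C -> B) -> (A=0 B=7 C=4)
Step 8: pour(B -> A) -> (A=4 B=3 C=4)
Step 9: empty(A) -> (A=0 B=3 C=4)
Step 10: empty(C) -> (A=0 B=3 C=0)

Answer: 0 3 0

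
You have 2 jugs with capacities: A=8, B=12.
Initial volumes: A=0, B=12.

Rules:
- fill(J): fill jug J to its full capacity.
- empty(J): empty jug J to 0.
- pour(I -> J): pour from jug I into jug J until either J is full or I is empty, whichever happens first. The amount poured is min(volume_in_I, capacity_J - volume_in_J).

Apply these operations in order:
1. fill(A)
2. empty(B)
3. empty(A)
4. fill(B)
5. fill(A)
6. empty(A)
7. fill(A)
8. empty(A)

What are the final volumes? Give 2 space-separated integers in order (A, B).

Answer: 0 12

Derivation:
Step 1: fill(A) -> (A=8 B=12)
Step 2: empty(B) -> (A=8 B=0)
Step 3: empty(A) -> (A=0 B=0)
Step 4: fill(B) -> (A=0 B=12)
Step 5: fill(A) -> (A=8 B=12)
Step 6: empty(A) -> (A=0 B=12)
Step 7: fill(A) -> (A=8 B=12)
Step 8: empty(A) -> (A=0 B=12)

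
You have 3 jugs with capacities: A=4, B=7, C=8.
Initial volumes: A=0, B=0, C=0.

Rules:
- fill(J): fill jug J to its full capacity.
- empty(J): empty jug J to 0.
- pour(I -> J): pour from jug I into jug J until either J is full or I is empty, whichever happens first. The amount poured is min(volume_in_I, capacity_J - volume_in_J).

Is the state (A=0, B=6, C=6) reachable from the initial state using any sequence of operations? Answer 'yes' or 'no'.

Answer: yes

Derivation:
BFS from (A=0, B=0, C=0):
  1. fill(C) -> (A=0 B=0 C=8)
  2. pour(C -> B) -> (A=0 B=7 C=1)
  3. pour(B -> A) -> (A=4 B=3 C=1)
  4. empty(A) -> (A=0 B=3 C=1)
  5. pour(B -> A) -> (A=3 B=0 C=1)
  6. pour(C -> B) -> (A=3 B=1 C=0)
  7. fill(C) -> (A=3 B=1 C=8)
  8. pour(C -> B) -> (A=3 B=7 C=2)
  9. pour(B -> A) -> (A=4 B=6 C=2)
  10. pour(A -> C) -> (A=0 B=6 C=6)
Target reached → yes.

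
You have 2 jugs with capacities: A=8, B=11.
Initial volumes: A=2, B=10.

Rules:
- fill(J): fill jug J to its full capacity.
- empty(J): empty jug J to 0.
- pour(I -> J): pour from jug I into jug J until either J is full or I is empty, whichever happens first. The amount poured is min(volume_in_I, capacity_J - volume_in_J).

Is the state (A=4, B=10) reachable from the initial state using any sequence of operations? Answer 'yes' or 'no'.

Answer: no

Derivation:
BFS explored all 39 reachable states.
Reachable set includes: (0,0), (0,1), (0,2), (0,3), (0,4), (0,5), (0,6), (0,7), (0,8), (0,9), (0,10), (0,11) ...
Target (A=4, B=10) not in reachable set → no.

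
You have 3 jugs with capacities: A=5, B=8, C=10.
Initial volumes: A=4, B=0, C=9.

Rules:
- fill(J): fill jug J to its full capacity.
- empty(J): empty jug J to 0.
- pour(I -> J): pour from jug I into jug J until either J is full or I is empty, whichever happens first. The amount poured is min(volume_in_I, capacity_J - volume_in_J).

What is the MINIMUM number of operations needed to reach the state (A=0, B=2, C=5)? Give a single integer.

Answer: 6

Derivation:
BFS from (A=4, B=0, C=9). One shortest path:
  1. fill(A) -> (A=5 B=0 C=9)
  2. fill(C) -> (A=5 B=0 C=10)
  3. pour(C -> B) -> (A=5 B=8 C=2)
  4. empty(B) -> (A=5 B=0 C=2)
  5. pour(C -> B) -> (A=5 B=2 C=0)
  6. pour(A -> C) -> (A=0 B=2 C=5)
Reached target in 6 moves.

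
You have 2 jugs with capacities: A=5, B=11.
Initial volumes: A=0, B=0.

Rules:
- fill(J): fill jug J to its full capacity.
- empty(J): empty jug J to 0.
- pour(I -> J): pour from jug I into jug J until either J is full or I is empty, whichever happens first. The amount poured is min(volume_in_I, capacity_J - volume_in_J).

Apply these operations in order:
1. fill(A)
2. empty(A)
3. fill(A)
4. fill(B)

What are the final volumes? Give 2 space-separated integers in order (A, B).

Answer: 5 11

Derivation:
Step 1: fill(A) -> (A=5 B=0)
Step 2: empty(A) -> (A=0 B=0)
Step 3: fill(A) -> (A=5 B=0)
Step 4: fill(B) -> (A=5 B=11)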